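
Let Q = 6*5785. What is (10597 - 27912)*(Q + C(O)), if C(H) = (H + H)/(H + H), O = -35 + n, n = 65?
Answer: -601020965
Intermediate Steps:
O = 30 (O = -35 + 65 = 30)
Q = 34710
C(H) = 1 (C(H) = (2*H)/((2*H)) = (2*H)*(1/(2*H)) = 1)
(10597 - 27912)*(Q + C(O)) = (10597 - 27912)*(34710 + 1) = -17315*34711 = -601020965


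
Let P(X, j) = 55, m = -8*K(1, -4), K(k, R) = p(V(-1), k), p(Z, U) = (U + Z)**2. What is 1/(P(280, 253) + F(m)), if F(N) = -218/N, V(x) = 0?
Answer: 4/329 ≈ 0.012158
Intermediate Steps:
K(k, R) = k**2 (K(k, R) = (k + 0)**2 = k**2)
m = -8 (m = -8*1**2 = -8*1 = -8)
1/(P(280, 253) + F(m)) = 1/(55 - 218/(-8)) = 1/(55 - 218*(-1/8)) = 1/(55 + 109/4) = 1/(329/4) = 4/329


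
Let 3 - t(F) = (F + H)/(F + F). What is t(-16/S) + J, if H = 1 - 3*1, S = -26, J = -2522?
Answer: -20143/8 ≈ -2517.9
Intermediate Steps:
H = -2 (H = 1 - 3 = -2)
t(F) = 3 - (-2 + F)/(2*F) (t(F) = 3 - (F - 2)/(F + F) = 3 - (-2 + F)/(2*F))
t(-16/S) + J = (5/2 + 1/(-16/(-26))) - 2522 = (5/2 + 1/(-16*(-1/26))) - 2522 = (5/2 + 1/(8/13)) - 2522 = (5/2 + 13/8) - 2522 = 33/8 - 2522 = -20143/8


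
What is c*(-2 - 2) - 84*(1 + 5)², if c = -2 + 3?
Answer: -3028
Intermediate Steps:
c = 1
c*(-2 - 2) - 84*(1 + 5)² = 1*(-2 - 2) - 84*(1 + 5)² = 1*(-4) - 84*6² = -4 - 84*36 = -4 - 3024 = -3028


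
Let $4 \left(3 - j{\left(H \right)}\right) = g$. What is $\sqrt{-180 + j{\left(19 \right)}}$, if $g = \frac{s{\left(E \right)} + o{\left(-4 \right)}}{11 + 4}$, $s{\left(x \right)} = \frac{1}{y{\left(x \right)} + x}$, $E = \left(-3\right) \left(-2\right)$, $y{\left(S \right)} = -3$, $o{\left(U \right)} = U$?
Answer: $\frac{i \sqrt{159245}}{30} \approx 13.302 i$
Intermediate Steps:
$E = 6$
$s{\left(x \right)} = \frac{1}{-3 + x}$
$g = - \frac{11}{45}$ ($g = \frac{\frac{1}{-3 + 6} - 4}{11 + 4} = \frac{\frac{1}{3} - 4}{15} = \left(\frac{1}{3} - 4\right) \frac{1}{15} = \left(- \frac{11}{3}\right) \frac{1}{15} = - \frac{11}{45} \approx -0.24444$)
$j{\left(H \right)} = \frac{551}{180}$ ($j{\left(H \right)} = 3 - - \frac{11}{180} = 3 + \frac{11}{180} = \frac{551}{180}$)
$\sqrt{-180 + j{\left(19 \right)}} = \sqrt{-180 + \frac{551}{180}} = \sqrt{- \frac{31849}{180}} = \frac{i \sqrt{159245}}{30}$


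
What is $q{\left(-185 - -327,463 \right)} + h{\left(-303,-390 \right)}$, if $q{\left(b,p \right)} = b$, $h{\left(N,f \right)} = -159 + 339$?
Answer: $322$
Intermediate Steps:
$h{\left(N,f \right)} = 180$
$q{\left(-185 - -327,463 \right)} + h{\left(-303,-390 \right)} = \left(-185 - -327\right) + 180 = \left(-185 + 327\right) + 180 = 142 + 180 = 322$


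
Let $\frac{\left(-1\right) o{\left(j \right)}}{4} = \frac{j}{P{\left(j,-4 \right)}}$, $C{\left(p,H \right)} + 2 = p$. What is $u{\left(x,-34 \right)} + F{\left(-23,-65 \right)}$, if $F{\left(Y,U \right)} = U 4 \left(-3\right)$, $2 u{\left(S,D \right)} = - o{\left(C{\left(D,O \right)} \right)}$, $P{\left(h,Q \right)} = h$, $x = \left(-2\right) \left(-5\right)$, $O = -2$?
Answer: $782$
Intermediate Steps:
$x = 10$
$C{\left(p,H \right)} = -2 + p$
$o{\left(j \right)} = -4$ ($o{\left(j \right)} = - 4 \frac{j}{j} = \left(-4\right) 1 = -4$)
$u{\left(S,D \right)} = 2$ ($u{\left(S,D \right)} = \frac{\left(-1\right) \left(-4\right)}{2} = \frac{1}{2} \cdot 4 = 2$)
$F{\left(Y,U \right)} = - 12 U$ ($F{\left(Y,U \right)} = 4 U \left(-3\right) = - 12 U$)
$u{\left(x,-34 \right)} + F{\left(-23,-65 \right)} = 2 - -780 = 2 + 780 = 782$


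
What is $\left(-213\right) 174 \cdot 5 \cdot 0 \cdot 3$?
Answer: $0$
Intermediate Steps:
$\left(-213\right) 174 \cdot 5 \cdot 0 \cdot 3 = - 37062 \cdot 0 \cdot 3 = \left(-37062\right) 0 = 0$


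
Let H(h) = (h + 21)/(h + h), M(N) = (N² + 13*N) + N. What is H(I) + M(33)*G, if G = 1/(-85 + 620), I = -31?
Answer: 50756/16585 ≈ 3.0604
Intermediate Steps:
M(N) = N² + 14*N
H(h) = (21 + h)/(2*h) (H(h) = (21 + h)/((2*h)) = (21 + h)*(1/(2*h)) = (21 + h)/(2*h))
G = 1/535 ≈ 0.0018692
H(I) + M(33)*G = (½)*(21 - 31)/(-31) + (33*(14 + 33))*(1/535) = (½)*(-1/31)*(-10) + (33*47)*(1/535) = 5/31 + 1551*(1/535) = 5/31 + 1551/535 = 50756/16585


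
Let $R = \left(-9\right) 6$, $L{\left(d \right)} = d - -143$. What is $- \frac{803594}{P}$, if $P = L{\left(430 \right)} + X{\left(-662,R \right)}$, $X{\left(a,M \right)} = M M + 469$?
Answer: $- \frac{401797}{1979} \approx -203.03$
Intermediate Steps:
$L{\left(d \right)} = 143 + d$ ($L{\left(d \right)} = d + 143 = 143 + d$)
$R = -54$
$X{\left(a,M \right)} = 469 + M^{2}$ ($X{\left(a,M \right)} = M^{2} + 469 = 469 + M^{2}$)
$P = 3958$ ($P = \left(143 + 430\right) + \left(469 + \left(-54\right)^{2}\right) = 573 + \left(469 + 2916\right) = 573 + 3385 = 3958$)
$- \frac{803594}{P} = - \frac{803594}{3958} = \left(-803594\right) \frac{1}{3958} = - \frac{401797}{1979}$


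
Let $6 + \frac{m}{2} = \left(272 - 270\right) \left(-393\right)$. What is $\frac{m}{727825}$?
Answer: $- \frac{1584}{727825} \approx -0.0021763$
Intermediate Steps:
$m = -1584$ ($m = -12 + 2 \left(272 - 270\right) \left(-393\right) = -12 + 2 \cdot 2 \left(-393\right) = -12 + 2 \left(-786\right) = -12 - 1572 = -1584$)
$\frac{m}{727825} = - \frac{1584}{727825}$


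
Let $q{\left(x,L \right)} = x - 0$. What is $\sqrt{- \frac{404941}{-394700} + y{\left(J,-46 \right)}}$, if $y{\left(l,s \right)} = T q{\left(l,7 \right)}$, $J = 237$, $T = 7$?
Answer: $\frac{\sqrt{2586122715227}}{39470} \approx 40.743$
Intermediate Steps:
$q{\left(x,L \right)} = x$ ($q{\left(x,L \right)} = x + 0 = x$)
$y{\left(l,s \right)} = 7 l$
$\sqrt{- \frac{404941}{-394700} + y{\left(J,-46 \right)}} = \sqrt{- \frac{404941}{-394700} + 7 \cdot 237} = \sqrt{\left(-404941\right) \left(- \frac{1}{394700}\right) + 1659} = \sqrt{\frac{404941}{394700} + 1659} = \sqrt{\frac{655212241}{394700}} = \frac{\sqrt{2586122715227}}{39470}$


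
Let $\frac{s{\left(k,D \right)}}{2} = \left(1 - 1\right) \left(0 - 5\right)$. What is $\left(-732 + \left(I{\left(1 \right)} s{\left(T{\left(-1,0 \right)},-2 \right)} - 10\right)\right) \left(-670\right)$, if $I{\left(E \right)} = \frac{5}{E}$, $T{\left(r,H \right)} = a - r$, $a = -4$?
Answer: $497140$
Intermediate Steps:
$T{\left(r,H \right)} = -4 - r$
$s{\left(k,D \right)} = 0$ ($s{\left(k,D \right)} = 2 \left(1 - 1\right) \left(0 - 5\right) = 2 \cdot 0 \left(-5\right) = 2 \cdot 0 = 0$)
$\left(-732 + \left(I{\left(1 \right)} s{\left(T{\left(-1,0 \right)},-2 \right)} - 10\right)\right) \left(-670\right) = \left(-732 - \left(10 - \frac{5}{1} \cdot 0\right)\right) \left(-670\right) = \left(-732 - \left(10 - 5 \cdot 1 \cdot 0\right)\right) \left(-670\right) = \left(-732 + \left(5 \cdot 0 - 10\right)\right) \left(-670\right) = \left(-732 + \left(0 - 10\right)\right) \left(-670\right) = \left(-732 - 10\right) \left(-670\right) = \left(-742\right) \left(-670\right) = 497140$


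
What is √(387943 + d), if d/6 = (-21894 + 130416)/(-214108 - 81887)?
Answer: √3776519206066915/98665 ≈ 622.85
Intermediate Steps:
d = -217044/98665 (d = 6*((-21894 + 130416)/(-214108 - 81887)) = 6*(108522/(-295995)) = 6*(108522*(-1/295995)) = 6*(-36174/98665) = -217044/98665 ≈ -2.1998)
√(387943 + d) = √(387943 - 217044/98665) = √(38276179051/98665) = √3776519206066915/98665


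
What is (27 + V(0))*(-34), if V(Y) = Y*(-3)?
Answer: -918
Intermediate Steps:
V(Y) = -3*Y
(27 + V(0))*(-34) = (27 - 3*0)*(-34) = (27 + 0)*(-34) = 27*(-34) = -918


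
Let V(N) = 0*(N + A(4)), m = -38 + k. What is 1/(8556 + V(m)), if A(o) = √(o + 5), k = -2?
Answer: 1/8556 ≈ 0.00011688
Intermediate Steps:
A(o) = √(5 + o)
m = -40 (m = -38 - 2 = -40)
V(N) = 0 (V(N) = 0*(N + √(5 + 4)) = 0*(N + √9) = 0*(N + 3) = 0*(3 + N) = 0)
1/(8556 + V(m)) = 1/(8556 + 0) = 1/8556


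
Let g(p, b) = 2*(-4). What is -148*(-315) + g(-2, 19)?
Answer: 46612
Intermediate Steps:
g(p, b) = -8
-148*(-315) + g(-2, 19) = -148*(-315) - 8 = 46620 - 8 = 46612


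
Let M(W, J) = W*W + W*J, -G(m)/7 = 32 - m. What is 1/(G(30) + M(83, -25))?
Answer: 1/4800 ≈ 0.00020833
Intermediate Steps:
G(m) = -224 + 7*m (G(m) = -7*(32 - m) = -224 + 7*m)
M(W, J) = W**2 + J*W
1/(G(30) + M(83, -25)) = 1/((-224 + 7*30) + 83*(-25 + 83)) = 1/((-224 + 210) + 83*58) = 1/(-14 + 4814) = 1/4800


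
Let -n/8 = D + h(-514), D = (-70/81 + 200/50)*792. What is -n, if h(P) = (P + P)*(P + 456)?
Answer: 4471744/9 ≈ 4.9686e+5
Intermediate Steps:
h(P) = 2*P*(456 + P) (h(P) = (2*P)*(456 + P) = 2*P*(456 + P))
D = 22352/9 (D = (-70*1/81 + 200*(1/50))*792 = (-70/81 + 4)*792 = (254/81)*792 = 22352/9 ≈ 2483.6)
n = -4471744/9 (n = -8*(22352/9 + 2*(-514)*(456 - 514)) = -8*(22352/9 + 2*(-514)*(-58)) = -8*(22352/9 + 59624) = -8*558968/9 = -4471744/9 ≈ -4.9686e+5)
-n = -1*(-4471744/9) = 4471744/9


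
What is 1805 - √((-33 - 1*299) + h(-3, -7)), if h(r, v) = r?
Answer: 1805 - I*√335 ≈ 1805.0 - 18.303*I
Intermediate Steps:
1805 - √((-33 - 1*299) + h(-3, -7)) = 1805 - √((-33 - 1*299) - 3) = 1805 - √((-33 - 299) - 3) = 1805 - √(-332 - 3) = 1805 - √(-335) = 1805 - I*√335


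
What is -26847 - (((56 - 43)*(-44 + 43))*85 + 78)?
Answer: -25820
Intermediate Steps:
-26847 - (((56 - 43)*(-44 + 43))*85 + 78) = -26847 - ((13*(-1))*85 + 78) = -26847 - (-13*85 + 78) = -26847 - (-1105 + 78) = -26847 - 1*(-1027) = -26847 + 1027 = -25820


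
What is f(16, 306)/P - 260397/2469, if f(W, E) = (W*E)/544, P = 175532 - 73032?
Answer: -8896890093/84357500 ≈ -105.47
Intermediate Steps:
P = 102500
f(W, E) = E*W/544 (f(W, E) = (E*W)*(1/544) = E*W/544)
f(16, 306)/P - 260397/2469 = ((1/544)*306*16)/102500 - 260397/2469 = 9*(1/102500) - 260397*1/2469 = 9/102500 - 86799/823 = -8896890093/84357500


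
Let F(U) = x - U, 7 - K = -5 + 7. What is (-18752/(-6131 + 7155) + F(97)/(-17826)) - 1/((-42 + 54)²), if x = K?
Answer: -3917645/213912 ≈ -18.314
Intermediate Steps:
K = 5 (K = 7 - (-5 + 7) = 7 - 1*2 = 7 - 2 = 5)
x = 5
F(U) = 5 - U
(-18752/(-6131 + 7155) + F(97)/(-17826)) - 1/((-42 + 54)²) = (-18752/(-6131 + 7155) + (5 - 1*97)/(-17826)) - 1/((-42 + 54)²) = (-18752/1024 + (5 - 97)*(-1/17826)) - 1/(12²) = (-18752*1/1024 - 92*(-1/17826)) - 1/144 = (-293/16 + 46/8913) - 1*1/144 = -2610773/142608 - 1/144 = -3917645/213912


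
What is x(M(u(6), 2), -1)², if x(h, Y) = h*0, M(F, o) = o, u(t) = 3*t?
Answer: 0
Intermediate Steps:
x(h, Y) = 0
x(M(u(6), 2), -1)² = 0² = 0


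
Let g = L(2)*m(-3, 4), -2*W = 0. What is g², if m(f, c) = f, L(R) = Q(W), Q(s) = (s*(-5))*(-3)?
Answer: 0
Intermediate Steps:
W = 0 (W = -½*0 = 0)
Q(s) = 15*s (Q(s) = -5*s*(-3) = 15*s)
L(R) = 0 (L(R) = 15*0 = 0)
g = 0 (g = 0*(-3) = 0)
g² = 0² = 0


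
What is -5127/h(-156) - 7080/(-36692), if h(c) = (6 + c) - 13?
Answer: 47318481/1495199 ≈ 31.647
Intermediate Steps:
h(c) = -7 + c
-5127/h(-156) - 7080/(-36692) = -5127/(-7 - 156) - 7080/(-36692) = -5127/(-163) - 7080*(-1/36692) = -5127*(-1/163) + 1770/9173 = 5127/163 + 1770/9173 = 47318481/1495199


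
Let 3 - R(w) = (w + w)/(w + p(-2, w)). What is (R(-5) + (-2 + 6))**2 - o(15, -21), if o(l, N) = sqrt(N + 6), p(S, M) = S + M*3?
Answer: 5184/121 - I*sqrt(15) ≈ 42.843 - 3.873*I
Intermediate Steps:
p(S, M) = S + 3*M
o(l, N) = sqrt(6 + N)
R(w) = 3 - 2*w/(-2 + 4*w) (R(w) = 3 - (w + w)/(w + (-2 + 3*w)) = 3 - 2*w/(-2 + 4*w))
(R(-5) + (-2 + 6))**2 - o(15, -21) = ((-3 + 5*(-5))/(-1 + 2*(-5)) + (-2 + 6))**2 - sqrt(6 - 21) = ((-3 - 25)/(-1 - 10) + 4)**2 - sqrt(-15) = (-28/(-11) + 4)**2 - I*sqrt(15) = (-1/11*(-28) + 4)**2 - I*sqrt(15) = (28/11 + 4)**2 - I*sqrt(15) = (72/11)**2 - I*sqrt(15) = 5184/121 - I*sqrt(15)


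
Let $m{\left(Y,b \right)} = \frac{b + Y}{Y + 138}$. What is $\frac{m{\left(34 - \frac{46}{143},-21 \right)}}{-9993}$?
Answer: $- \frac{1813}{245328150} \approx -7.3901 \cdot 10^{-6}$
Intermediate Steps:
$m{\left(Y,b \right)} = \frac{Y + b}{138 + Y}$
$\frac{m{\left(34 - \frac{46}{143},-21 \right)}}{-9993} = \frac{\frac{1}{138 + \left(34 - \frac{46}{143}\right)} \left(\left(34 - \frac{46}{143}\right) - 21\right)}{-9993} = \frac{\left(34 - \frac{46}{143}\right) - 21}{138 + \left(34 - \frac{46}{143}\right)} \left(- \frac{1}{9993}\right) = \frac{\frac{4816}{143} - 21}{138 + \frac{4816}{143}} \left(- \frac{1}{9993}\right) = \frac{1}{\frac{24550}{143}} \cdot \frac{1813}{143} \left(- \frac{1}{9993}\right) = \frac{143}{24550} \cdot \frac{1813}{143} \left(- \frac{1}{9993}\right) = \frac{1813}{24550} \left(- \frac{1}{9993}\right) = - \frac{1813}{245328150}$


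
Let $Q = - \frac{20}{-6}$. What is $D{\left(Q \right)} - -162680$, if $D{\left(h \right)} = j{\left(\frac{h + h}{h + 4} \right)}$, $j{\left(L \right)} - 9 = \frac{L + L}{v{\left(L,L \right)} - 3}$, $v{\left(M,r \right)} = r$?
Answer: $\frac{3741827}{23} \approx 1.6269 \cdot 10^{5}$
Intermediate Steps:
$Q = \frac{10}{3}$ ($Q = \left(-20\right) \left(- \frac{1}{6}\right) = \frac{10}{3} \approx 3.3333$)
$j{\left(L \right)} = 9 + \frac{2 L}{-3 + L}$ ($j{\left(L \right)} = 9 + \frac{L + L}{L - 3} = 9 + \frac{2 L}{-3 + L}$)
$D{\left(h \right)} = \frac{-27 + \frac{22 h}{4 + h}}{-3 + \frac{2 h}{4 + h}}$ ($D{\left(h \right)} = \frac{-27 + 11 \frac{h + h}{h + 4}}{-3 + \frac{h + h}{h + 4}} = \frac{-27 + 11 \frac{2 h}{4 + h}}{-3 + \frac{2 h}{4 + h}} = \frac{-27 + \frac{22 h}{4 + h}}{-3 + \frac{2 h}{4 + h}}$)
$D{\left(Q \right)} - -162680 = \frac{108 + 5 \cdot \frac{10}{3}}{12 + \frac{10}{3}} - -162680 = \frac{108 + \frac{50}{3}}{\frac{46}{3}} + 162680 = \frac{3}{46} \cdot \frac{374}{3} + 162680 = \frac{187}{23} + 162680 = \frac{3741827}{23}$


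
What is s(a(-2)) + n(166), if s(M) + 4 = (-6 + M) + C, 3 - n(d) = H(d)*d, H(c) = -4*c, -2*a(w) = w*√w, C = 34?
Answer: 110251 + I*√2 ≈ 1.1025e+5 + 1.4142*I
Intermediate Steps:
a(w) = -w^(3/2)/2 (a(w) = -w*√w/2 = -w^(3/2)/2)
n(d) = 3 + 4*d² (n(d) = 3 - (-4*d)*d = 3 - (-4)*d² = 3 + 4*d²)
s(M) = 24 + M (s(M) = -4 + ((-6 + M) + 34) = -4 + (28 + M) = 24 + M)
s(a(-2)) + n(166) = (24 - (-1)*I*√2) + (3 + 4*166²) = (24 - (-1)*I*√2) + (3 + 4*27556) = (24 + I*√2) + (3 + 110224) = (24 + I*√2) + 110227 = 110251 + I*√2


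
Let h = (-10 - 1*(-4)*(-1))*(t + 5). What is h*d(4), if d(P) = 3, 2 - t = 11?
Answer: 168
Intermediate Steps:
t = -9 (t = 2 - 1*11 = 2 - 11 = -9)
h = 56 (h = (-10 - 1*(-4)*(-1))*(-9 + 5) = (-10 + 4*(-1))*(-4) = (-10 - 4)*(-4) = -14*(-4) = 56)
h*d(4) = 56*3 = 168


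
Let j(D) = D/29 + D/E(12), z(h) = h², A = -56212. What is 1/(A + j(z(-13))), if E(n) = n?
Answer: -348/19554847 ≈ -1.7796e-5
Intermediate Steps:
j(D) = 41*D/348 (j(D) = D/29 + D/12 = 41*D/348)
1/(A + j(z(-13))) = 1/(-56212 + (41/348)*(-13)²) = 1/(-56212 + (41/348)*169) = 1/(-56212 + 6929/348) = 1/(-19554847/348) = -348/19554847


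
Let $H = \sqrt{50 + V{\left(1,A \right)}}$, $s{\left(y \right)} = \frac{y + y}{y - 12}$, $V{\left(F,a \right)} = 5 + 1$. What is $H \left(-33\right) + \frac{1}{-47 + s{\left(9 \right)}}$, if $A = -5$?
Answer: $- \frac{1}{53} - 66 \sqrt{14} \approx -246.97$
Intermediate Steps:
$V{\left(F,a \right)} = 6$
$s{\left(y \right)} = \frac{2 y}{-12 + y}$
$H = 2 \sqrt{14}$ ($H = \sqrt{50 + 6} = \sqrt{56} = 2 \sqrt{14} \approx 7.4833$)
$H \left(-33\right) + \frac{1}{-47 + s{\left(9 \right)}} = 2 \sqrt{14} \left(-33\right) + \frac{1}{-47 + 2 \cdot 9 \frac{1}{-12 + 9}} = - 66 \sqrt{14} + \frac{1}{-47 + 2 \cdot 9 \frac{1}{-3}} = - 66 \sqrt{14} + \frac{1}{-47 + 2 \cdot 9 \left(- \frac{1}{3}\right)} = - 66 \sqrt{14} + \frac{1}{-47 - 6} = - 66 \sqrt{14} + \frac{1}{-53} = - 66 \sqrt{14} - \frac{1}{53} = - \frac{1}{53} - 66 \sqrt{14}$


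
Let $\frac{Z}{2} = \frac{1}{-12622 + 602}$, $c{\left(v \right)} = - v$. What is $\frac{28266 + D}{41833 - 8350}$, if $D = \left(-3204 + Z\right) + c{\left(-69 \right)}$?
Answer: $\frac{151037309}{201232830} \approx 0.75056$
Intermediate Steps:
$Z = - \frac{1}{6010}$ ($Z = \frac{2}{-12622 + 602} = \frac{2}{-12020} = 2 \left(- \frac{1}{12020}\right) = - \frac{1}{6010} \approx -0.00016639$)
$D = - \frac{18841351}{6010}$ ($D = \left(-3204 - \frac{1}{6010}\right) - -69 = - \frac{19256041}{6010} + 69 = - \frac{18841351}{6010} \approx -3135.0$)
$\frac{28266 + D}{41833 - 8350} = \frac{28266 - \frac{18841351}{6010}}{41833 - 8350} = \frac{151037309}{6010 \cdot 33483} = \frac{151037309}{6010} \cdot \frac{1}{33483} = \frac{151037309}{201232830}$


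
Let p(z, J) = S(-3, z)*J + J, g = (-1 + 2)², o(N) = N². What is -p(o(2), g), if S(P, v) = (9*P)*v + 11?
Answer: 96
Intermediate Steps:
S(P, v) = 11 + 9*P*v (S(P, v) = 9*P*v + 11 = 11 + 9*P*v)
g = 1 (g = 1² = 1)
p(z, J) = J + J*(11 - 27*z) (p(z, J) = (11 + 9*(-3)*z)*J + J = (11 - 27*z)*J + J = J*(11 - 27*z) + J = J + J*(11 - 27*z))
-p(o(2), g) = -3*(4 - 9*2²) = -3*(4 - 9*4) = -3*(4 - 36) = -3*(-32) = -1*(-96) = 96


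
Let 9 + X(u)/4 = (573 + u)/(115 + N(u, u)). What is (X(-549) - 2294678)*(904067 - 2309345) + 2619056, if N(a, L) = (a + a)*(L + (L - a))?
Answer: 277747817359116404/86131 ≈ 3.2247e+12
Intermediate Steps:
N(a, L) = 2*a*(-a + 2*L) (N(a, L) = (2*a)*(-a + 2*L) = 2*a*(-a + 2*L))
X(u) = -36 + 4*(573 + u)/(115 + 2*u**2) (X(u) = -36 + 4*((573 + u)/(115 + 2*u*(-u + 2*u))) = -36 + 4*((573 + u)/(115 + 2*u*u)) = -36 + 4*((573 + u)/(115 + 2*u**2)) = -36 + 4*(573 + u)/(115 + 2*u**2))
(X(-549) - 2294678)*(904067 - 2309345) + 2619056 = (4*(-462 - 549 - 18*(-549)**2)/(115 + 2*(-549)**2) - 2294678)*(904067 - 2309345) + 2619056 = (4*(-462 - 549 - 18*301401)/(115 + 2*301401) - 2294678)*(-1405278) + 2619056 = (4*(-462 - 549 - 5425218)/(115 + 602802) - 2294678)*(-1405278) + 2619056 = (4*(-5426229)/602917 - 2294678)*(-1405278) + 2619056 = (4*(1/602917)*(-5426229) - 2294678)*(-1405278) + 2619056 = (-21704916/602917 - 2294678)*(-1405278) + 2619056 = -1383522080642/602917*(-1405278) + 2619056 = 277747591777204068/86131 + 2619056 = 277747817359116404/86131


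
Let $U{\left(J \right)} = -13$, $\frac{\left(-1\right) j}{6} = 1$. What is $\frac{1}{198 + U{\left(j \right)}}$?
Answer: $\frac{1}{185} \approx 0.0054054$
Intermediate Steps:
$j = -6$ ($j = \left(-6\right) 1 = -6$)
$\frac{1}{198 + U{\left(j \right)}} = \frac{1}{198 - 13} = \frac{1}{185}$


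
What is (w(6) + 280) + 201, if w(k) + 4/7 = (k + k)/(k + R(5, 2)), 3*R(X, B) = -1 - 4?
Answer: 43971/91 ≈ 483.20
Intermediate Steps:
R(X, B) = -5/3 (R(X, B) = (-1 - 4)/3 = (⅓)*(-5) = -5/3)
w(k) = -4/7 + 2*k/(-5/3 + k) (w(k) = -4/7 + (k + k)/(k - 5/3) = -4/7 + (2*k)/(-5/3 + k) = -4/7 + 2*k/(-5/3 + k))
(w(6) + 280) + 201 = (10*(2 + 3*6)/(7*(-5 + 3*6)) + 280) + 201 = (10*(2 + 18)/(7*(-5 + 18)) + 280) + 201 = ((10/7)*20/13 + 280) + 201 = ((10/7)*(1/13)*20 + 280) + 201 = (200/91 + 280) + 201 = 25680/91 + 201 = 43971/91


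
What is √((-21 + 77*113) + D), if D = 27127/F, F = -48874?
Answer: √20732311358682/48874 ≈ 93.164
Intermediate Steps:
D = -27127/48874 (D = 27127/(-48874) = 27127*(-1/48874) = -27127/48874 ≈ -0.55504)
√((-21 + 77*113) + D) = √((-21 + 77*113) - 27127/48874) = √((-21 + 8701) - 27127/48874) = √(8680 - 27127/48874) = √(424199193/48874) = √20732311358682/48874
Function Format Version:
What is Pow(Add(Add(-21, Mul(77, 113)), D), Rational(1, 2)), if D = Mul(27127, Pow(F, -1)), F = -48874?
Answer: Mul(Rational(1, 48874), Pow(20732311358682, Rational(1, 2))) ≈ 93.164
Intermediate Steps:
D = Rational(-27127, 48874) (D = Mul(27127, Pow(-48874, -1)) = Mul(27127, Rational(-1, 48874)) = Rational(-27127, 48874) ≈ -0.55504)
Pow(Add(Add(-21, Mul(77, 113)), D), Rational(1, 2)) = Pow(Add(Add(-21, Mul(77, 113)), Rational(-27127, 48874)), Rational(1, 2)) = Pow(Add(Add(-21, 8701), Rational(-27127, 48874)), Rational(1, 2)) = Pow(Add(8680, Rational(-27127, 48874)), Rational(1, 2)) = Pow(Rational(424199193, 48874), Rational(1, 2)) = Mul(Rational(1, 48874), Pow(20732311358682, Rational(1, 2)))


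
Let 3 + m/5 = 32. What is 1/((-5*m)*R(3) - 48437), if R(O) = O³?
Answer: -1/68012 ≈ -1.4703e-5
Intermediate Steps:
m = 145 (m = -15 + 5*32 = -15 + 160 = 145)
1/((-5*m)*R(3) - 48437) = 1/(-5*145*3³ - 48437) = 1/(-725*27 - 48437) = 1/(-19575 - 48437) = 1/(-68012) = -1/68012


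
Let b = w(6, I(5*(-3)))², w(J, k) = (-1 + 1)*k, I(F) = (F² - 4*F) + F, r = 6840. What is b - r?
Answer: -6840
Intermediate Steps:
I(F) = F² - 3*F
w(J, k) = 0 (w(J, k) = 0*k = 0)
b = 0 (b = 0² = 0)
b - r = 0 - 1*6840 = 0 - 6840 = -6840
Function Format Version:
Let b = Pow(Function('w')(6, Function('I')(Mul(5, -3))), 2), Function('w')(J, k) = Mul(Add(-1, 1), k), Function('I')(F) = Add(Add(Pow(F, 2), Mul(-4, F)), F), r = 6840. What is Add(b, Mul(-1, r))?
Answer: -6840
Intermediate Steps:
Function('I')(F) = Add(Pow(F, 2), Mul(-3, F))
Function('w')(J, k) = 0 (Function('w')(J, k) = Mul(0, k) = 0)
b = 0 (b = Pow(0, 2) = 0)
Add(b, Mul(-1, r)) = Add(0, Mul(-1, 6840)) = Add(0, -6840) = -6840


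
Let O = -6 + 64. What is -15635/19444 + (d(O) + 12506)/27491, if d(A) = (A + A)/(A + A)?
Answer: -186635677/534535004 ≈ -0.34916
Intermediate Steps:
O = 58
d(A) = 1 (d(A) = (2*A)/((2*A)) = (2*A)*(1/(2*A)) = 1)
-15635/19444 + (d(O) + 12506)/27491 = -15635/19444 + (1 + 12506)/27491 = -15635*1/19444 + 12507*(1/27491) = -15635/19444 + 12507/27491 = -186635677/534535004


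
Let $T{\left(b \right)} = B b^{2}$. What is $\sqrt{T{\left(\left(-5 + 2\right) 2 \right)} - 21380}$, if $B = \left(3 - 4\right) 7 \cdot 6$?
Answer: $2 i \sqrt{5723} \approx 151.3 i$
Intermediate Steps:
$B = -42$ ($B = \left(3 - 4\right) 7 \cdot 6 = \left(-1\right) 7 \cdot 6 = \left(-7\right) 6 = -42$)
$T{\left(b \right)} = - 42 b^{2}$
$\sqrt{T{\left(\left(-5 + 2\right) 2 \right)} - 21380} = \sqrt{- 42 \left(\left(-5 + 2\right) 2\right)^{2} - 21380} = \sqrt{- 42 \left(\left(-3\right) 2\right)^{2} - 21380} = \sqrt{- 42 \left(-6\right)^{2} - 21380} = \sqrt{\left(-42\right) 36 - 21380} = \sqrt{-1512 - 21380} = \sqrt{-22892} = 2 i \sqrt{5723}$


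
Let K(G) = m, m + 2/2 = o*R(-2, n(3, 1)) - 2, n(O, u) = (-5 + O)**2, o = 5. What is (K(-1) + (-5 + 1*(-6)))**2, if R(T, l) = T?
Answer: 576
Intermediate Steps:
m = -13 (m = -1 + (5*(-2) - 2) = -1 + (-10 - 2) = -1 - 12 = -13)
K(G) = -13
(K(-1) + (-5 + 1*(-6)))**2 = (-13 + (-5 + 1*(-6)))**2 = (-13 + (-5 - 6))**2 = (-13 - 11)**2 = (-24)**2 = 576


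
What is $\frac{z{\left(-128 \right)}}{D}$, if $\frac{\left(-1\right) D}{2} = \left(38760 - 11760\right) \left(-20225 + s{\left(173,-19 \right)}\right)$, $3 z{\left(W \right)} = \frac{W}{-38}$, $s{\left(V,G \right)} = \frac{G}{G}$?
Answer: $\frac{1}{972648000} \approx 1.0281 \cdot 10^{-9}$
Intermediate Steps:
$s{\left(V,G \right)} = 1$
$z{\left(W \right)} = - \frac{W}{114}$ ($z{\left(W \right)} = \frac{W \frac{1}{-38}}{3} = \frac{W \left(- \frac{1}{38}\right)}{3} = \frac{\left(- \frac{1}{38}\right) W}{3} = - \frac{W}{114}$)
$D = 1092096000$ ($D = - 2 \left(38760 - 11760\right) \left(-20225 + 1\right) = - 2 \cdot 27000 \left(-20224\right) = \left(-2\right) \left(-546048000\right) = 1092096000$)
$\frac{z{\left(-128 \right)}}{D} = \frac{\left(- \frac{1}{114}\right) \left(-128\right)}{1092096000} = \frac{64}{57} \cdot \frac{1}{1092096000} = \frac{1}{972648000}$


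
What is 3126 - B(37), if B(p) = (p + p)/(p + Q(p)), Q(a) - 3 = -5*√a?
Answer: 421418/135 - 74*√37/135 ≈ 3118.3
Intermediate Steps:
Q(a) = 3 - 5*√a
B(p) = 2*p/(3 + p - 5*√p) (B(p) = (p + p)/(p + (3 - 5*√p)) = (2*p)/(3 + p - 5*√p) = 2*p/(3 + p - 5*√p))
3126 - B(37) = 3126 - 2*37/(3 + 37 - 5*√37) = 3126 - 2*37/(40 - 5*√37) = 3126 - 74/(40 - 5*√37)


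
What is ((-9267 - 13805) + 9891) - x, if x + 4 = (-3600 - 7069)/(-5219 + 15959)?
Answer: -141510311/10740 ≈ -13176.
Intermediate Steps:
x = -53629/10740 (x = -4 + (-3600 - 7069)/(-5219 + 15959) = -4 - 10669/10740 = -53629/10740 ≈ -4.9934)
((-9267 - 13805) + 9891) - x = ((-9267 - 13805) + 9891) - 1*(-53629/10740) = (-23072 + 9891) + 53629/10740 = -13181 + 53629/10740 = -141510311/10740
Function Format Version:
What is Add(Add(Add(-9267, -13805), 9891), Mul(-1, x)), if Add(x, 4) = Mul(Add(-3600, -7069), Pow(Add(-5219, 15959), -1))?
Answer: Rational(-141510311, 10740) ≈ -13176.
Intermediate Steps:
x = Rational(-53629, 10740) (x = Add(-4, Mul(Add(-3600, -7069), Pow(Add(-5219, 15959), -1))) = Add(-4, Mul(-10669, Pow(10740, -1))) = Add(-4, Mul(-10669, Rational(1, 10740))) = Add(-4, Rational(-10669, 10740)) = Rational(-53629, 10740) ≈ -4.9934)
Add(Add(Add(-9267, -13805), 9891), Mul(-1, x)) = Add(Add(Add(-9267, -13805), 9891), Mul(-1, Rational(-53629, 10740))) = Add(Add(-23072, 9891), Rational(53629, 10740)) = Add(-13181, Rational(53629, 10740)) = Rational(-141510311, 10740)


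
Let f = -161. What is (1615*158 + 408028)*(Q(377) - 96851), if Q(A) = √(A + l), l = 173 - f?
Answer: -64231389498 + 1989594*√79 ≈ -6.4214e+10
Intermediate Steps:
l = 334 (l = 173 - 1*(-161) = 173 + 161 = 334)
Q(A) = √(334 + A) (Q(A) = √(A + 334) = √(334 + A))
(1615*158 + 408028)*(Q(377) - 96851) = (1615*158 + 408028)*(√(334 + 377) - 96851) = (255170 + 408028)*(√711 - 96851) = 663198*(3*√79 - 96851) = 663198*(-96851 + 3*√79) = -64231389498 + 1989594*√79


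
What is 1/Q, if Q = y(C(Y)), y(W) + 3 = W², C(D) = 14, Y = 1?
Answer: 1/193 ≈ 0.0051813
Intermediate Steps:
y(W) = -3 + W²
Q = 193 (Q = -3 + 14² = -3 + 196 = 193)
1/Q = 1/193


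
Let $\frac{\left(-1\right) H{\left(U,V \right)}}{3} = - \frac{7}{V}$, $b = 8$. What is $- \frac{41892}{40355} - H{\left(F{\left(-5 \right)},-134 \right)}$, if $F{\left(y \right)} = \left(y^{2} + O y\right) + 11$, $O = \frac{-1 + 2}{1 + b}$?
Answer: $- \frac{4766073}{5407570} \approx -0.88137$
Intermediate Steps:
$O = \frac{1}{9}$ ($O = \frac{-1 + 2}{1 + 8} = 1 \cdot \frac{1}{9} = \frac{1}{9} \approx 0.11111$)
$F{\left(y \right)} = 11 + y^{2} + \frac{y}{9}$ ($F{\left(y \right)} = \left(y^{2} + \frac{y}{9}\right) + 11 = 11 + y^{2} + \frac{y}{9}$)
$H{\left(U,V \right)} = \frac{21}{V}$ ($H{\left(U,V \right)} = - 3 \left(- \frac{7}{V}\right) = \frac{21}{V}$)
$- \frac{41892}{40355} - H{\left(F{\left(-5 \right)},-134 \right)} = - \frac{41892}{40355} - \frac{21}{-134} = \left(-41892\right) \frac{1}{40355} - 21 \left(- \frac{1}{134}\right) = - \frac{41892}{40355} - - \frac{21}{134} = - \frac{41892}{40355} + \frac{21}{134} = - \frac{4766073}{5407570}$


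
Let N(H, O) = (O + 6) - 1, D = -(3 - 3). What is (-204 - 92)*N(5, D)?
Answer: -1480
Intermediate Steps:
D = 0 (D = -1*0 = 0)
N(H, O) = 5 + O (N(H, O) = (6 + O) - 1 = 5 + O)
(-204 - 92)*N(5, D) = (-204 - 92)*(5 + 0) = -296*5 = -1480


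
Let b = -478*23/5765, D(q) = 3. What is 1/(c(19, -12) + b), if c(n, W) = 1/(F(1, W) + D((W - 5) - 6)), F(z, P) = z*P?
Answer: -51885/104711 ≈ -0.49551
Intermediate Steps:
F(z, P) = P*z
c(n, W) = 1/(3 + W) (c(n, W) = 1/(W*1 + 3) = 1/(W + 3) = 1/(3 + W))
b = -10994/5765 (b = -10994*1/5765 = -10994/5765 ≈ -1.9070)
1/(c(19, -12) + b) = 1/(1/(3 - 12) - 10994/5765) = 1/(1/(-9) - 10994/5765) = 1/(-⅑ - 10994/5765) = 1/(-104711/51885) = -51885/104711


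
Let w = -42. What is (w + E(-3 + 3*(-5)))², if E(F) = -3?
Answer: 2025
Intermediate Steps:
(w + E(-3 + 3*(-5)))² = (-42 - 3)² = (-45)² = 2025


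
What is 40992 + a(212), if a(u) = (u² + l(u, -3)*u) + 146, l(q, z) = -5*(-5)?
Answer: 91382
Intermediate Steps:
l(q, z) = 25
a(u) = 146 + u² + 25*u (a(u) = (u² + 25*u) + 146 = 146 + u² + 25*u)
40992 + a(212) = 40992 + (146 + 212² + 25*212) = 40992 + (146 + 44944 + 5300) = 40992 + 50390 = 91382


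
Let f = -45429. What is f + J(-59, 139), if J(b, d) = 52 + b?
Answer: -45436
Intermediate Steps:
f + J(-59, 139) = -45429 + (52 - 59) = -45429 - 7 = -45436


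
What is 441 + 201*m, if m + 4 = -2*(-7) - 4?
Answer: 1647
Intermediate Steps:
m = 6 (m = -4 + (-2*(-7) - 4) = -4 + (14 - 4) = -4 + 10 = 6)
441 + 201*m = 441 + 201*6 = 441 + 1206 = 1647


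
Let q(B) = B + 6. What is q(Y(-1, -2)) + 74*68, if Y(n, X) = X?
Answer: 5036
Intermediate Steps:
q(B) = 6 + B
q(Y(-1, -2)) + 74*68 = (6 - 2) + 74*68 = 4 + 5032 = 5036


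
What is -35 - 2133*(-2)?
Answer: 4231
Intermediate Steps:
-35 - 2133*(-2) = -35 - 79*(-54) = -35 + 4266 = 4231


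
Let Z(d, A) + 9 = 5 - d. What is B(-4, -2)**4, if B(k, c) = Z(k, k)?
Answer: 0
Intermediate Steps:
Z(d, A) = -4 - d (Z(d, A) = -9 + (5 - d) = -4 - d)
B(k, c) = -4 - k
B(-4, -2)**4 = (-4 - 1*(-4))**4 = (-4 + 4)**4 = 0**4 = 0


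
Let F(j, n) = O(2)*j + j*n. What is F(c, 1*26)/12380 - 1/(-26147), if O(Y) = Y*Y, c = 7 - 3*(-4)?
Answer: 1491617/32369986 ≈ 0.046080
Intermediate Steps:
c = 19 (c = 7 + 12 = 19)
O(Y) = Y**2
F(j, n) = 4*j + j*n (F(j, n) = 2**2*j + j*n = 4*j + j*n)
F(c, 1*26)/12380 - 1/(-26147) = (19*(4 + 1*26))/12380 - 1/(-26147) = (19*(4 + 26))*(1/12380) - 1*(-1/26147) = (19*30)*(1/12380) + 1/26147 = 570*(1/12380) + 1/26147 = 57/1238 + 1/26147 = 1491617/32369986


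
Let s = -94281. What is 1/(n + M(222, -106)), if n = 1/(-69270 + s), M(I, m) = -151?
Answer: -163551/24696202 ≈ -0.0066225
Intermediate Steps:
n = -1/163551 (n = 1/(-69270 - 94281) = 1/(-163551) = -1/163551 ≈ -6.1143e-6)
1/(n + M(222, -106)) = 1/(-1/163551 - 151) = 1/(-24696202/163551) = -163551/24696202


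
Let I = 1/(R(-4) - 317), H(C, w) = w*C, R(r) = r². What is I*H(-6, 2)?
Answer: 12/301 ≈ 0.039867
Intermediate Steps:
H(C, w) = C*w
I = -1/301 (I = 1/((-4)² - 317) = 1/(16 - 317) = 1/(-301) = -1/301 ≈ -0.0033223)
I*H(-6, 2) = -(-6)*2/301 = -1/301*(-12) = 12/301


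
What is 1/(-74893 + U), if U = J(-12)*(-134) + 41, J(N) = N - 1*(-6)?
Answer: -1/74048 ≈ -1.3505e-5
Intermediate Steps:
J(N) = 6 + N (J(N) = N + 6 = 6 + N)
U = 845 (U = (6 - 12)*(-134) + 41 = -6*(-134) + 41 = 804 + 41 = 845)
1/(-74893 + U) = 1/(-74893 + 845) = 1/(-74048) = -1/74048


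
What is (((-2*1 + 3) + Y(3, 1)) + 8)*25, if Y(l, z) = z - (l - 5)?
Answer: 300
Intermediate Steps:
Y(l, z) = 5 + z - l (Y(l, z) = z - (-5 + l) = z + (5 - l) = 5 + z - l)
(((-2*1 + 3) + Y(3, 1)) + 8)*25 = (((-2*1 + 3) + (5 + 1 - 1*3)) + 8)*25 = (((-2 + 3) + (5 + 1 - 3)) + 8)*25 = ((1 + 3) + 8)*25 = (4 + 8)*25 = 12*25 = 300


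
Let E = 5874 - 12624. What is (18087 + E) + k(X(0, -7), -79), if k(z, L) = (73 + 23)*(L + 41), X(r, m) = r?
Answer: 7689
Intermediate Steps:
k(z, L) = 3936 + 96*L (k(z, L) = 96*(41 + L) = 3936 + 96*L)
E = -6750
(18087 + E) + k(X(0, -7), -79) = (18087 - 6750) + (3936 + 96*(-79)) = 11337 + (3936 - 7584) = 11337 - 3648 = 7689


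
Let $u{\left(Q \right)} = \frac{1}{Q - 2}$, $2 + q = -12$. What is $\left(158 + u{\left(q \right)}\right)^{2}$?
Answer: $\frac{6385729}{256} \approx 24944.0$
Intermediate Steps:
$q = -14$ ($q = -2 - 12 = -14$)
$u{\left(Q \right)} = \frac{1}{-2 + Q}$
$\left(158 + u{\left(q \right)}\right)^{2} = \left(158 + \frac{1}{-2 - 14}\right)^{2} = \left(158 + \frac{1}{-16}\right)^{2} = \left(158 - \frac{1}{16}\right)^{2} = \left(\frac{2527}{16}\right)^{2} = \frac{6385729}{256}$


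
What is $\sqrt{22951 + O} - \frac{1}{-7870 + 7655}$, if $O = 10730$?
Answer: $\frac{1}{215} + \sqrt{33681} \approx 183.53$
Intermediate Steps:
$\sqrt{22951 + O} - \frac{1}{-7870 + 7655} = \sqrt{22951 + 10730} - \frac{1}{-7870 + 7655} = \sqrt{33681} - \frac{1}{-215} = \sqrt{33681} - - \frac{1}{215} = \sqrt{33681} + \frac{1}{215} = \frac{1}{215} + \sqrt{33681}$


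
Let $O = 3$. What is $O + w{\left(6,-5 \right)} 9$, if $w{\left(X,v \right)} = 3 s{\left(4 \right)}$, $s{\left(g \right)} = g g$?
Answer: $435$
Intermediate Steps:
$s{\left(g \right)} = g^{2}$
$w{\left(X,v \right)} = 48$ ($w{\left(X,v \right)} = 3 \cdot 4^{2} = 3 \cdot 16 = 48$)
$O + w{\left(6,-5 \right)} 9 = 3 + 48 \cdot 9 = 3 + 432 = 435$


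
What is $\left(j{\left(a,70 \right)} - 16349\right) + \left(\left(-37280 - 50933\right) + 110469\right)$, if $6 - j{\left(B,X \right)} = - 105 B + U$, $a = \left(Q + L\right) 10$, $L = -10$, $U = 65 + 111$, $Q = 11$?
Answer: $6787$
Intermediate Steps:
$U = 176$
$a = 10$ ($a = \left(11 - 10\right) 10 = 1 \cdot 10 = 10$)
$j{\left(B,X \right)} = -170 + 105 B$ ($j{\left(B,X \right)} = 6 - \left(- 105 B + 176\right) = 6 - \left(176 - 105 B\right) = 6 + \left(-176 + 105 B\right) = -170 + 105 B$)
$\left(j{\left(a,70 \right)} - 16349\right) + \left(\left(-37280 - 50933\right) + 110469\right) = \left(\left(-170 + 105 \cdot 10\right) - 16349\right) + \left(\left(-37280 - 50933\right) + 110469\right) = \left(\left(-170 + 1050\right) - 16349\right) + \left(-88213 + 110469\right) = \left(880 - 16349\right) + 22256 = -15469 + 22256 = 6787$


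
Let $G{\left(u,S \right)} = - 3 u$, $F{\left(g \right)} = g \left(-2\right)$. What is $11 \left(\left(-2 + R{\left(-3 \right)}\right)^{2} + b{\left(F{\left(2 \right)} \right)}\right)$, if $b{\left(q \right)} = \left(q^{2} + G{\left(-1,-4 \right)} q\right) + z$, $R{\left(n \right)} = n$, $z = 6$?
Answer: $385$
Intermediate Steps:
$F{\left(g \right)} = - 2 g$
$b{\left(q \right)} = 6 + q^{2} + 3 q$ ($b{\left(q \right)} = \left(q^{2} + \left(-3\right) \left(-1\right) q\right) + 6 = \left(q^{2} + 3 q\right) + 6 = 6 + q^{2} + 3 q$)
$11 \left(\left(-2 + R{\left(-3 \right)}\right)^{2} + b{\left(F{\left(2 \right)} \right)}\right) = 11 \left(\left(-2 - 3\right)^{2} + \left(6 + \left(\left(-2\right) 2\right)^{2} + 3 \left(\left(-2\right) 2\right)\right)\right) = 11 \left(\left(-5\right)^{2} + \left(6 + \left(-4\right)^{2} + 3 \left(-4\right)\right)\right) = 11 \left(25 + \left(6 + 16 - 12\right)\right) = 11 \left(25 + 10\right) = 11 \cdot 35 = 385$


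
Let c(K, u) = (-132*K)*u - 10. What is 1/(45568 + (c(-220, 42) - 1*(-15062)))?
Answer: 1/1280300 ≈ 7.8107e-7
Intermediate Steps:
c(K, u) = -10 - 132*K*u (c(K, u) = -132*K*u - 10 = -10 - 132*K*u)
1/(45568 + (c(-220, 42) - 1*(-15062))) = 1/(45568 + ((-10 - 132*(-220)*42) - 1*(-15062))) = 1/(45568 + ((-10 + 1219680) + 15062)) = 1/(45568 + (1219670 + 15062)) = 1/(45568 + 1234732) = 1/1280300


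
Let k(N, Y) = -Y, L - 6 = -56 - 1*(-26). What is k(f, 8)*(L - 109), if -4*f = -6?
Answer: 1064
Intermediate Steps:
f = 3/2 (f = -¼*(-6) = 3/2 ≈ 1.5000)
L = -24 (L = 6 + (-56 - 1*(-26)) = 6 + (-56 + 26) = 6 - 30 = -24)
k(f, 8)*(L - 109) = (-1*8)*(-24 - 109) = -8*(-133) = 1064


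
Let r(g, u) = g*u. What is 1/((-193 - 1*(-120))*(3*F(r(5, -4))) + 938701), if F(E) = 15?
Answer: 1/935416 ≈ 1.0690e-6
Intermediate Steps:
1/((-193 - 1*(-120))*(3*F(r(5, -4))) + 938701) = 1/((-193 - 1*(-120))*(3*15) + 938701) = 1/((-193 + 120)*45 + 938701) = 1/(-73*45 + 938701) = 1/(-3285 + 938701) = 1/935416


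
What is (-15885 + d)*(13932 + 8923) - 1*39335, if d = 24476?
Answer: 196307970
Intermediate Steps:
(-15885 + d)*(13932 + 8923) - 1*39335 = (-15885 + 24476)*(13932 + 8923) - 1*39335 = 8591*22855 - 39335 = 196347305 - 39335 = 196307970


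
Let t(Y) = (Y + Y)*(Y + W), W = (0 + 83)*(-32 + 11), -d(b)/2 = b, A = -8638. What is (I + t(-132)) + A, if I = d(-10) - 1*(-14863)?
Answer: 501245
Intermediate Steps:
d(b) = -2*b
W = -1743 (W = 83*(-21) = -1743)
t(Y) = 2*Y*(-1743 + Y) (t(Y) = (Y + Y)*(Y - 1743) = (2*Y)*(-1743 + Y) = 2*Y*(-1743 + Y))
I = 14883 (I = -2*(-10) - 1*(-14863) = 20 + 14863 = 14883)
(I + t(-132)) + A = (14883 + 2*(-132)*(-1743 - 132)) - 8638 = (14883 + 2*(-132)*(-1875)) - 8638 = (14883 + 495000) - 8638 = 509883 - 8638 = 501245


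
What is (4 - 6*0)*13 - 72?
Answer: -20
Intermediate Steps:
(4 - 6*0)*13 - 72 = (4 + 0)*13 - 72 = 4*13 - 72 = 52 - 72 = -20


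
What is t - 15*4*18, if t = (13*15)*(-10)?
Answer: -3030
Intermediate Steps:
t = -1950 (t = 195*(-10) = -1950)
t - 15*4*18 = -1950 - 15*4*18 = -1950 - 60*18 = -1950 - 1*1080 = -1950 - 1080 = -3030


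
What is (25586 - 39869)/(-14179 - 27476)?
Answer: 4761/13885 ≈ 0.34289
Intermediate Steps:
(25586 - 39869)/(-14179 - 27476) = -14283/(-41655) = -14283*(-1/41655) = 4761/13885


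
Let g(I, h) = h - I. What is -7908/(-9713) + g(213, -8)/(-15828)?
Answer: 127314397/153737364 ≈ 0.82813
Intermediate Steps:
-7908/(-9713) + g(213, -8)/(-15828) = -7908/(-9713) + (-8 - 1*213)/(-15828) = -7908*(-1/9713) + (-8 - 213)*(-1/15828) = 7908/9713 - 221*(-1/15828) = 7908/9713 + 221/15828 = 127314397/153737364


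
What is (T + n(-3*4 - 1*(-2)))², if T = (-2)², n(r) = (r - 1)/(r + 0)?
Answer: 2601/100 ≈ 26.010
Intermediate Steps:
n(r) = (-1 + r)/r
T = 4
(T + n(-3*4 - 1*(-2)))² = (4 + (-1 + (-3*4 - 1*(-2)))/(-3*4 - 1*(-2)))² = (4 + (-1 + (-12 + 2))/(-12 + 2))² = (4 + (-1 - 10)/(-10))² = (4 - ⅒*(-11))² = (4 + 11/10)² = (51/10)² = 2601/100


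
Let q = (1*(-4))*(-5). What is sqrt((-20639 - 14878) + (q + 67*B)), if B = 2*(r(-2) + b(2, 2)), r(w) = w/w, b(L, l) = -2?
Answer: 3*I*sqrt(3959) ≈ 188.76*I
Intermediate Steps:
q = 20 (q = -4*(-5) = 20)
r(w) = 1
B = -2 (B = 2*(1 - 2) = 2*(-1) = -2)
sqrt((-20639 - 14878) + (q + 67*B)) = sqrt((-20639 - 14878) + (20 + 67*(-2))) = sqrt(-35517 + (20 - 134)) = sqrt(-35517 - 114) = sqrt(-35631) = 3*I*sqrt(3959)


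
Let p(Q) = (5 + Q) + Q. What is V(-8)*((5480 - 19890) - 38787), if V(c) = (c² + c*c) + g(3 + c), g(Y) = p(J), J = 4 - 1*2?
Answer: -7287989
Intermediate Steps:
J = 2 (J = 4 - 2 = 2)
p(Q) = 5 + 2*Q
g(Y) = 9 (g(Y) = 5 + 2*2 = 5 + 4 = 9)
V(c) = 9 + 2*c² (V(c) = (c² + c*c) + 9 = (c² + c²) + 9 = 2*c² + 9 = 9 + 2*c²)
V(-8)*((5480 - 19890) - 38787) = (9 + 2*(-8)²)*((5480 - 19890) - 38787) = (9 + 2*64)*(-14410 - 38787) = (9 + 128)*(-53197) = 137*(-53197) = -7287989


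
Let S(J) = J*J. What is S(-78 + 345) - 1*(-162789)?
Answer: 234078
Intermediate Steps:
S(J) = J**2
S(-78 + 345) - 1*(-162789) = (-78 + 345)**2 - 1*(-162789) = 267**2 + 162789 = 71289 + 162789 = 234078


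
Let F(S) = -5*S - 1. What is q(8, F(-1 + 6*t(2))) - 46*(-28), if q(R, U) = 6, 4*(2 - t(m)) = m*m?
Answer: 1294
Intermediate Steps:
t(m) = 2 - m²/4 (t(m) = 2 - m*m/4 = 2 - m²/4)
F(S) = -1 - 5*S
q(8, F(-1 + 6*t(2))) - 46*(-28) = 6 - 46*(-28) = 6 + 1288 = 1294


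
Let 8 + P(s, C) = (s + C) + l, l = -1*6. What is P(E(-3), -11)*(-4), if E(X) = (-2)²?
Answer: 84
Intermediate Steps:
E(X) = 4
l = -6
P(s, C) = -14 + C + s (P(s, C) = -8 + ((s + C) - 6) = -8 + ((C + s) - 6) = -8 + (-6 + C + s) = -14 + C + s)
P(E(-3), -11)*(-4) = (-14 - 11 + 4)*(-4) = -21*(-4) = 84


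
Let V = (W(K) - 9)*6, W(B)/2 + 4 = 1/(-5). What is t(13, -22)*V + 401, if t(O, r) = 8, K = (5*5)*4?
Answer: -2171/5 ≈ -434.20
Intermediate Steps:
K = 100 (K = 25*4 = 100)
W(B) = -42/5 (W(B) = -8 + 2/(-5) = -8 + 2*(-⅕) = -8 - ⅖ = -42/5)
V = -522/5 (V = (-42/5 - 9)*6 = -87/5*6 = -522/5 ≈ -104.40)
t(13, -22)*V + 401 = 8*(-522/5) + 401 = -4176/5 + 401 = -2171/5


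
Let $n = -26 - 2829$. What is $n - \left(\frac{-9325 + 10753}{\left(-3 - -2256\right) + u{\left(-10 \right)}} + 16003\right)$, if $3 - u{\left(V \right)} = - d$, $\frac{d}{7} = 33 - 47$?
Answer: $- \frac{20348496}{1079} \approx -18859.0$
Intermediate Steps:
$d = -98$ ($d = 7 \left(33 - 47\right) = 7 \left(-14\right) = -98$)
$u{\left(V \right)} = -95$ ($u{\left(V \right)} = 3 - \left(-1\right) \left(-98\right) = 3 - 98 = -95$)
$n = -2855$ ($n = -26 - 2829 = -2855$)
$n - \left(\frac{-9325 + 10753}{\left(-3 - -2256\right) + u{\left(-10 \right)}} + 16003\right) = -2855 - \left(\frac{-9325 + 10753}{\left(-3 - -2256\right) - 95} + 16003\right) = -2855 - \left(\frac{1428}{\left(-3 + 2256\right) - 95} + 16003\right) = -2855 - \left(\frac{1428}{2253 - 95} + 16003\right) = -2855 - \left(\frac{1428}{2158} + 16003\right) = -2855 - \left(1428 \cdot \frac{1}{2158} + 16003\right) = -2855 - \left(\frac{714}{1079} + 16003\right) = -2855 - \frac{17267951}{1079} = - \frac{20348496}{1079}$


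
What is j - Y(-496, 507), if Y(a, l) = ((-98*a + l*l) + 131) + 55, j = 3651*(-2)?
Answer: -313145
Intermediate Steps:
j = -7302
Y(a, l) = 186 + l² - 98*a (Y(a, l) = ((-98*a + l²) + 131) + 55 = ((l² - 98*a) + 131) + 55 = (131 + l² - 98*a) + 55 = 186 + l² - 98*a)
j - Y(-496, 507) = -7302 - (186 + 507² - 98*(-496)) = -7302 - (186 + 257049 + 48608) = -7302 - 1*305843 = -7302 - 305843 = -313145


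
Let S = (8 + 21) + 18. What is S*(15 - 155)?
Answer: -6580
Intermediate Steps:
S = 47 (S = 29 + 18 = 47)
S*(15 - 155) = 47*(15 - 155) = 47*(-140) = -6580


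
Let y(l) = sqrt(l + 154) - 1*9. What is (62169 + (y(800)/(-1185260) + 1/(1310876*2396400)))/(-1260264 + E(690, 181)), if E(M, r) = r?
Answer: -11573865669371628060943/234586874044580538465600 + 3*sqrt(106)/1493525976580 ≈ -0.049337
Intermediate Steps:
y(l) = -9 + sqrt(154 + l) (y(l) = sqrt(154 + l) - 9 = -9 + sqrt(154 + l))
(62169 + (y(800)/(-1185260) + 1/(1310876*2396400)))/(-1260264 + E(690, 181)) = (62169 + ((-9 + sqrt(154 + 800))/(-1185260) + 1/(1310876*2396400)))/(-1260264 + 181) = (62169 + ((-9 + sqrt(954))*(-1/1185260) + (1/1310876)*(1/2396400)))/(-1260083) = (62169 + ((-9 + 3*sqrt(106))*(-1/1185260) + 1/3141383246400))*(-1/1260083) = (62169 + ((9/1185260 - 3*sqrt(106)/1185260) + 1/3141383246400))*(-1/1260083) = (62169 + (1413622520143/186167795331403200 - 3*sqrt(106)/1185260))*(-1/1260083) = (11573865669371628060943/186167795331403200 - 3*sqrt(106)/1185260)*(-1/1260083) = -11573865669371628060943/234586874044580538465600 + 3*sqrt(106)/1493525976580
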